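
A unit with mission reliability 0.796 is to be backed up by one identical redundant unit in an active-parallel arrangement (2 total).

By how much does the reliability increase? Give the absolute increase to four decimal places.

R_before = 0.796
R_after = 1 − (1 − 0.796)^2 = 0.9584
ΔR = 0.9584 − 0.796 = 0.1624

0.1624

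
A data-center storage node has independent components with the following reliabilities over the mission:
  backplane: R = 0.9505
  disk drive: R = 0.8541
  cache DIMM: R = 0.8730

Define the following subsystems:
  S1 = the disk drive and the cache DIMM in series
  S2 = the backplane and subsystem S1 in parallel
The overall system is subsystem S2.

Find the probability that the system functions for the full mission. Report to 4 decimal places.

Series (disk drive and cache DIMM): 0.854100 × 0.873000 = 0.745629
Parallel (backplane and [0.745629]): 1 − (1 − 0.950500)(1 − 0.745629) = 0.9874

0.9874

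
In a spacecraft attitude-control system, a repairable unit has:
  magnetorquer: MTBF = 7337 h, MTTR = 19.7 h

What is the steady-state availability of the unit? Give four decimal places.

A(magnetorquer) = MTBF/(MTBF+MTTR) = 7337/(7337+19.7) = 0.9973

0.9973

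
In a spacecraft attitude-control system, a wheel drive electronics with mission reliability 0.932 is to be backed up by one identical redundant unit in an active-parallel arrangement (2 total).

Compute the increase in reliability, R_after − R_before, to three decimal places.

R_before = 0.932
R_after = 1 − (1 − 0.932)^2 = 0.995
ΔR = 0.995 − 0.932 = 0.063

0.063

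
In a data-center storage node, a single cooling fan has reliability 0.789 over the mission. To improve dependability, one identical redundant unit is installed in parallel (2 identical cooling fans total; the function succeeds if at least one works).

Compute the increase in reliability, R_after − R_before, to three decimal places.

R_before = 0.789
R_after = 1 − (1 − 0.789)^2 = 0.955
ΔR = 0.955 − 0.789 = 0.166

0.166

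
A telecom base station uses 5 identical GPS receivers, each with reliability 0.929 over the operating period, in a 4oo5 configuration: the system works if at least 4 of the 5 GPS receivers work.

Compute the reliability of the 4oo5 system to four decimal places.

R = Σ_{i=4}^{5} C(5,i) p^i (1−p)^{5−i} with p = 0.929
C(5,4)·0.929^4·0.071^1 = 0.264418
C(5,5)·0.929^5·0.071^0 = 0.691956
Sum = 0.9564

0.9564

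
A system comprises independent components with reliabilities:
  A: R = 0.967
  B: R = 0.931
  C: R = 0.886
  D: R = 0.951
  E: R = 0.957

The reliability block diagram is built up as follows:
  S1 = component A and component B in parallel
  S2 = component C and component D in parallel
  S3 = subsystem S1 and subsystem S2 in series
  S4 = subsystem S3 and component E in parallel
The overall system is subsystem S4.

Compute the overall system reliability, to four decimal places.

0.9997

Parallel (A and B): 1 − (1 − 0.967000)(1 − 0.931000) = 0.997723
Parallel (C and D): 1 − (1 − 0.886000)(1 − 0.951000) = 0.994414
Series ([0.997723] and [0.994414]): 0.997723 × 0.994414 = 0.992150
Parallel ([0.992150] and E): 1 − (1 − 0.992150)(1 − 0.957000) = 0.9997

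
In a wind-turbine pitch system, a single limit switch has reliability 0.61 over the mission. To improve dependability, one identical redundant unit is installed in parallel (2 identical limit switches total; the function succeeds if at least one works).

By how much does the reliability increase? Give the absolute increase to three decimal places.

R_before = 0.61
R_after = 1 − (1 − 0.61)^2 = 0.848
ΔR = 0.848 − 0.61 = 0.238

0.238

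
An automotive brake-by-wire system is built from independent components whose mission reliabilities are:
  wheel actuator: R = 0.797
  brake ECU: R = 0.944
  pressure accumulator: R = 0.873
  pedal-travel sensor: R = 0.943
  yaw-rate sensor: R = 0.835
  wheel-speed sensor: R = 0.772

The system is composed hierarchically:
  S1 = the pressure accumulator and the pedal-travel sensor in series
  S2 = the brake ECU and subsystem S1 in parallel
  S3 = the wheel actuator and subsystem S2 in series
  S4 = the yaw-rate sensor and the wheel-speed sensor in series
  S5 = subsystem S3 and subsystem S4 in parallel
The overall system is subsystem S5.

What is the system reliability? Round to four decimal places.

0.9251

Series (pressure accumulator and pedal-travel sensor): 0.873000 × 0.943000 = 0.823239
Parallel (brake ECU and [0.823239]): 1 − (1 − 0.944000)(1 − 0.823239) = 0.990101
Series (wheel actuator and [0.990101]): 0.797000 × 0.990101 = 0.789110
Series (yaw-rate sensor and wheel-speed sensor): 0.835000 × 0.772000 = 0.644620
Parallel ([0.789110] and [0.644620]): 1 − (1 − 0.789110)(1 − 0.644620) = 0.9251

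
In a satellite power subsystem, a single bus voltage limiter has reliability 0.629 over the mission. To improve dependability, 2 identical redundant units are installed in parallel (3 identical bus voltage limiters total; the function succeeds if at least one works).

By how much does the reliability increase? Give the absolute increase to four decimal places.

0.3199

R_before = 0.629
R_after = 1 − (1 − 0.629)^3 = 0.9489
ΔR = 0.9489 − 0.629 = 0.3199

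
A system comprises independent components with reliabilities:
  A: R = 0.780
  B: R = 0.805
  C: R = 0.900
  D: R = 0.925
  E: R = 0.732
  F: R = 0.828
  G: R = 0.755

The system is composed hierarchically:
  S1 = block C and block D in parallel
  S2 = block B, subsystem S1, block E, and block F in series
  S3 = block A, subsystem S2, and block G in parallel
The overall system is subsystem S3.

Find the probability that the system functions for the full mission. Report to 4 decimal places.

Parallel (C and D): 1 − (1 − 0.900000)(1 − 0.925000) = 0.992500
Series (B, [0.992500], E, and F): 0.805000 × 0.992500 × 0.732000 × 0.828000 = 0.484248
Parallel (A, [0.484248], and G): 1 − (1 − 0.780000)(1 − 0.484248)(1 − 0.755000) = 0.9722

0.9722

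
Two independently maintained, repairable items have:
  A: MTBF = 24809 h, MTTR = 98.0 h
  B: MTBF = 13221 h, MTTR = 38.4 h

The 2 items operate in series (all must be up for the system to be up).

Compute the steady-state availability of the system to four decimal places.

0.9932

A(A) = MTBF/(MTBF+MTTR) = 24809/(24809+98.0) = 0.996065
A(B) = MTBF/(MTBF+MTTR) = 13221/(13221+38.4) = 0.997104
Series availability: 0.996065 × 0.997104 = 0.9932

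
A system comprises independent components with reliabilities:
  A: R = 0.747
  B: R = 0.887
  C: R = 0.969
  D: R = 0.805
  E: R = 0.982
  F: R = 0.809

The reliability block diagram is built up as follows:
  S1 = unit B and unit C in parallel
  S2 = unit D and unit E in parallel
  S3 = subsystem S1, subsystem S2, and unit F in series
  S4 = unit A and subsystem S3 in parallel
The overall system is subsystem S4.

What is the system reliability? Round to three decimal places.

Parallel (B and C): 1 − (1 − 0.88700)(1 − 0.96900) = 0.99650
Parallel (D and E): 1 − (1 − 0.80500)(1 − 0.98200) = 0.99649
Series ([0.99650], [0.99649], and F): 0.99650 × 0.99649 × 0.80900 = 0.80334
Parallel (A and [0.80334]): 1 − (1 − 0.74700)(1 − 0.80334) = 0.950

0.950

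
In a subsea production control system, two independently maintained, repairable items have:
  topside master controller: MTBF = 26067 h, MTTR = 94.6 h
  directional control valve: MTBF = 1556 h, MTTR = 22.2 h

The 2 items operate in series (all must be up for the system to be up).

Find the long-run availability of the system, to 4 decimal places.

0.9824

A(topside master controller) = MTBF/(MTBF+MTTR) = 26067/(26067+94.6) = 0.996384
A(directional control valve) = MTBF/(MTBF+MTTR) = 1556/(1556+22.2) = 0.985933
Series availability: 0.996384 × 0.985933 = 0.9824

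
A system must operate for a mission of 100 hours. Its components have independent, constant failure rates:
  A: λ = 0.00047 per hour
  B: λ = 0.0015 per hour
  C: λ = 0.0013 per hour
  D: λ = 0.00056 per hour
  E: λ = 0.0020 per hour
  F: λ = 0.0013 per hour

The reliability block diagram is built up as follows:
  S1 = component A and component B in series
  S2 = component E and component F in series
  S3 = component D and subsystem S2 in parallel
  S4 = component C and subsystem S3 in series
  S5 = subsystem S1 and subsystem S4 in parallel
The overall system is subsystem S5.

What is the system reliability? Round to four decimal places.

0.9758

R(A) = exp(−0.00047 × 100) = 0.954087
R(B) = exp(−0.0015 × 100) = 0.860708
R(C) = exp(−0.0013 × 100) = 0.878095
R(D) = exp(−0.00056 × 100) = 0.945539
R(E) = exp(−0.0020 × 100) = 0.818731
R(F) = exp(−0.0013 × 100) = 0.878095
Series (A and B): 0.954087 × 0.860708 = 0.821190
Series (E and F): 0.818731 × 0.878095 = 0.718924
Parallel (D and [0.718924]): 1 − (1 − 0.945539)(1 − 0.718924) = 0.984692
Series (C and [0.984692]): 0.878095 × 0.984692 = 0.864653
Parallel ([0.821190] and [0.864653]): 1 − (1 − 0.821190)(1 − 0.864653) = 0.9758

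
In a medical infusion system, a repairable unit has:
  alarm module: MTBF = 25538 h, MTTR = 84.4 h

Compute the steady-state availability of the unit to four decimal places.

0.9967

A(alarm module) = MTBF/(MTBF+MTTR) = 25538/(25538+84.4) = 0.9967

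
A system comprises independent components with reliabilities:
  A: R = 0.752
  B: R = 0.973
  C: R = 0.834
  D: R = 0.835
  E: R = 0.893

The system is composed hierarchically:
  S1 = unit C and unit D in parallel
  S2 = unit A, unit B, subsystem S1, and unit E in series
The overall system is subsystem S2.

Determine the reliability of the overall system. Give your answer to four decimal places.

0.6355

Parallel (C and D): 1 − (1 − 0.834000)(1 − 0.835000) = 0.972610
Series (A, B, [0.972610], and E): 0.752000 × 0.973000 × 0.972610 × 0.893000 = 0.6355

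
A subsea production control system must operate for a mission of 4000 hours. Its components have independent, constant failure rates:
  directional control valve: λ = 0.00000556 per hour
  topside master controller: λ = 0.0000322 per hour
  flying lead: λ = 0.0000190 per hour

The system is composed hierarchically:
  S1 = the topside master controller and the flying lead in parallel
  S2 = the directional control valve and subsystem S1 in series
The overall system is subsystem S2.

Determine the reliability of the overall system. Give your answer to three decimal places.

0.969

R(directional control valve) = exp(−0.00000556 × 4000) = 0.97801
R(topside master controller) = exp(−0.0000322 × 4000) = 0.87915
R(flying lead) = exp(−0.0000190 × 4000) = 0.92682
Parallel (topside master controller and flying lead): 1 − (1 − 0.87915)(1 − 0.92682) = 0.99116
Series (directional control valve and [0.99116]): 0.97801 × 0.99116 = 0.969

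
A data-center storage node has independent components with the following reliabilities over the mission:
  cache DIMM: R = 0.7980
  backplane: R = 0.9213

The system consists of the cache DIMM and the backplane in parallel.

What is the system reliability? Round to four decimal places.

0.9841

Parallel (cache DIMM and backplane): 1 − (1 − 0.798000)(1 − 0.921300) = 0.9841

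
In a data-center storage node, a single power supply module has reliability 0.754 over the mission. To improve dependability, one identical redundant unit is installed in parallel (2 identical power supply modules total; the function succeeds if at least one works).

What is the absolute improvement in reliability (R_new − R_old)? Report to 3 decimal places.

R_before = 0.754
R_after = 1 − (1 − 0.754)^2 = 0.939
ΔR = 0.939 − 0.754 = 0.185

0.185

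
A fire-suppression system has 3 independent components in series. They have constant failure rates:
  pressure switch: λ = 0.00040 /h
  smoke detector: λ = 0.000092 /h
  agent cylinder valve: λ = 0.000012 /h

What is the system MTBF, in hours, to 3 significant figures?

1980

Series of exponential components: λ_sys = Σ λ_i
λ_sys = 0.00040 + 0.000092 + 0.000012 = 5.0400e-04 /h
MTBF = 1 / λ_sys = 1980 h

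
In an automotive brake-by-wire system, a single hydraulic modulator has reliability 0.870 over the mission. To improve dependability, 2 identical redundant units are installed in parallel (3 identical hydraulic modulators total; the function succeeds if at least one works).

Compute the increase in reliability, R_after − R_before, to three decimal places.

0.128

R_before = 0.870
R_after = 1 − (1 − 0.870)^3 = 0.998
ΔR = 0.998 − 0.870 = 0.128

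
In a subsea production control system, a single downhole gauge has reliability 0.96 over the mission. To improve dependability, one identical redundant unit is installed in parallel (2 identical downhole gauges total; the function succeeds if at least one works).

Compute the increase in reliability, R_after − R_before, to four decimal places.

0.0384

R_before = 0.96
R_after = 1 − (1 − 0.96)^2 = 0.9984
ΔR = 0.9984 − 0.96 = 0.0384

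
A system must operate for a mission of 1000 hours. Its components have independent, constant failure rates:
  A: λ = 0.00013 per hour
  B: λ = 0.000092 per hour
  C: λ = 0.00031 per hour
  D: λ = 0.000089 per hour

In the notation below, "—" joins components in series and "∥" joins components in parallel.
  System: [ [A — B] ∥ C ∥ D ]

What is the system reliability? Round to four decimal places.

0.9955

R(A) = exp(−0.00013 × 1000) = 0.878095
R(B) = exp(−0.000092 × 1000) = 0.912105
R(C) = exp(−0.00031 × 1000) = 0.733447
R(D) = exp(−0.000089 × 1000) = 0.914846
Series (A and B): 0.878095 × 0.912105 = 0.800915
Parallel ([0.800915], C, and D): 1 − (1 − 0.800915)(1 − 0.733447)(1 − 0.914846) = 0.9955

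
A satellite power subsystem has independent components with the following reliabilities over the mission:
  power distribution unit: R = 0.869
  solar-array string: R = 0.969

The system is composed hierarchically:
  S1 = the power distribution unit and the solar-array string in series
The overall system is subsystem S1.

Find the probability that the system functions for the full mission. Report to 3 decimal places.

Series (power distribution unit and solar-array string): 0.86900 × 0.96900 = 0.842

0.842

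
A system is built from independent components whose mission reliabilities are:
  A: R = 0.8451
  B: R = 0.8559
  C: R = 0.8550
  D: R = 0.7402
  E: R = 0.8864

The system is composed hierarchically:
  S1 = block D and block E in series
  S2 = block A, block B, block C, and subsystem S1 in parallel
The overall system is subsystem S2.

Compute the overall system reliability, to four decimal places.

Series (D and E): 0.740200 × 0.886400 = 0.656113
Parallel (A, B, C, and [0.656113]): 1 − (1 − 0.845100)(1 − 0.855900)(1 − 0.855000)(1 − 0.656113) = 0.9989

0.9989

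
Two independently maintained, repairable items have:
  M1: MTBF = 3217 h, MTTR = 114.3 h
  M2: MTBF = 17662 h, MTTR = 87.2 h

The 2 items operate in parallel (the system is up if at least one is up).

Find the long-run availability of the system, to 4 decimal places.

A(M1) = MTBF/(MTBF+MTTR) = 3217/(3217+114.3) = 0.965689
A(M2) = MTBF/(MTBF+MTTR) = 17662/(17662+87.2) = 0.995087
Parallel availability: 1 − (1 − 0.965689)(1 − 0.995087) = 0.9998

0.9998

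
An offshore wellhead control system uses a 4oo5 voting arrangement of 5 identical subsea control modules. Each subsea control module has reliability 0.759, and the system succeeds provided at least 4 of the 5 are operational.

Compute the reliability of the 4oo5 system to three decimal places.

R = Σ_{i=4}^{5} C(5,i) p^i (1−p)^{5−i} with p = 0.759
C(5,4)·0.759^4·0.241^1 = 0.39990
C(5,5)·0.759^5·0.241^0 = 0.25189
Sum = 0.652

0.652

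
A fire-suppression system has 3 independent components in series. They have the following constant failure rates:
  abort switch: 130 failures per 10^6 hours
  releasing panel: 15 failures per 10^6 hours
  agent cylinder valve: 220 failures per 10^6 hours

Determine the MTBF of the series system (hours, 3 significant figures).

2740

Series of exponential components: λ_sys = Σ λ_i
λ_sys = 0.00013 + 0.000015 + 0.00022 = 3.6500e-04 /h
MTBF = 1 / λ_sys = 2740 h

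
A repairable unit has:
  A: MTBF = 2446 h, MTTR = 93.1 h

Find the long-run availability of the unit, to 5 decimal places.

A(A) = MTBF/(MTBF+MTTR) = 2446/(2446+93.1) = 0.96333

0.96333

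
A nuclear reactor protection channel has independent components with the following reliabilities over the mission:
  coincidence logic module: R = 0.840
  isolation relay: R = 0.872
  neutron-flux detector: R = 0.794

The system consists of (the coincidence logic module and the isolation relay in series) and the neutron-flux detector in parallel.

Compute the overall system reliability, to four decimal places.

Series (coincidence logic module and isolation relay): 0.840000 × 0.872000 = 0.732480
Parallel ([0.732480] and neutron-flux detector): 1 − (1 − 0.732480)(1 − 0.794000) = 0.9449

0.9449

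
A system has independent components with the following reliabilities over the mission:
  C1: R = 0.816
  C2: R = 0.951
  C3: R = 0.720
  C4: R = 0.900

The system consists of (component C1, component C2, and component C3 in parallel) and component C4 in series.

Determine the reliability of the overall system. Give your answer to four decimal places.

Parallel (C1, C2, and C3): 1 − (1 − 0.816000)(1 − 0.951000)(1 − 0.720000) = 0.997476
Series ([0.997476] and C4): 0.997476 × 0.900000 = 0.8977

0.8977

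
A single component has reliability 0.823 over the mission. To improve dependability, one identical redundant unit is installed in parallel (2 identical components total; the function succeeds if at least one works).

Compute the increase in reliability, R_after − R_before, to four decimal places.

0.1457

R_before = 0.823
R_after = 1 − (1 − 0.823)^2 = 0.9687
ΔR = 0.9687 − 0.823 = 0.1457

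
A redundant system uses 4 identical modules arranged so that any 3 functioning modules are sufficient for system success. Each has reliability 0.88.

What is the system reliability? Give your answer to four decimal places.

0.9268

R = Σ_{i=3}^{4} C(4,i) p^i (1−p)^{4−i} with p = 0.88
C(4,3)·0.88^3·0.12^1 = 0.327107
C(4,4)·0.88^4·0.12^0 = 0.599695
Sum = 0.9268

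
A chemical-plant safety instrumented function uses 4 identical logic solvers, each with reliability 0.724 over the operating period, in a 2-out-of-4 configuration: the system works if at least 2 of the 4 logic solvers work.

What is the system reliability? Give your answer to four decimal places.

0.9333

R = Σ_{i=2}^{4} C(4,i) p^i (1−p)^{4−i} with p = 0.724
C(4,2)·0.724^2·0.276^2 = 0.239578
C(4,3)·0.724^3·0.276^1 = 0.418972
C(4,4)·0.724^4·0.276^0 = 0.274760
Sum = 0.9333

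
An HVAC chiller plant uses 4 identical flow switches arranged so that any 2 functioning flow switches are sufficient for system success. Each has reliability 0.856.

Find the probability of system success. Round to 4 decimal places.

R = Σ_{i=2}^{4} C(4,i) p^i (1−p)^{4−i} with p = 0.856
C(4,2)·0.856^2·0.144^2 = 0.091164
C(4,3)·0.856^3·0.144^1 = 0.361280
C(4,4)·0.856^4·0.144^0 = 0.536902
Sum = 0.9893

0.9893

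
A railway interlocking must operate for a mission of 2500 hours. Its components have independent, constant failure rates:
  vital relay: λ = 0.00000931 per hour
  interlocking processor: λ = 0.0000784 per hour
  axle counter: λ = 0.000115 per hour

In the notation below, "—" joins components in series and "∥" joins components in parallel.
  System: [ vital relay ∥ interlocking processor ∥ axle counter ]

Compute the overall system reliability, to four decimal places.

0.9990

R(vital relay) = exp(−0.00000931 × 2500) = 0.976994
R(interlocking processor) = exp(−0.0000784 × 2500) = 0.822012
R(axle counter) = exp(−0.000115 × 2500) = 0.750137
Parallel (vital relay, interlocking processor, and axle counter): 1 − (1 − 0.976994)(1 − 0.822012)(1 − 0.750137) = 0.9990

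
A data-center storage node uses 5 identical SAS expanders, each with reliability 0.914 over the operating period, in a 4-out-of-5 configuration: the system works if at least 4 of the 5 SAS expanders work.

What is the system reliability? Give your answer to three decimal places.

R = Σ_{i=4}^{5} C(5,i) p^i (1−p)^{5−i} with p = 0.914
C(5,4)·0.914^4·0.086^1 = 0.30009
C(5,5)·0.914^5·0.086^0 = 0.63787
Sum = 0.938

0.938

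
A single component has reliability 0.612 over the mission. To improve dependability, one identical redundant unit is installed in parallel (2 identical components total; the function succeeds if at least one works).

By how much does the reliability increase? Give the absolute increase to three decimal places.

0.237

R_before = 0.612
R_after = 1 − (1 − 0.612)^2 = 0.849
ΔR = 0.849 − 0.612 = 0.237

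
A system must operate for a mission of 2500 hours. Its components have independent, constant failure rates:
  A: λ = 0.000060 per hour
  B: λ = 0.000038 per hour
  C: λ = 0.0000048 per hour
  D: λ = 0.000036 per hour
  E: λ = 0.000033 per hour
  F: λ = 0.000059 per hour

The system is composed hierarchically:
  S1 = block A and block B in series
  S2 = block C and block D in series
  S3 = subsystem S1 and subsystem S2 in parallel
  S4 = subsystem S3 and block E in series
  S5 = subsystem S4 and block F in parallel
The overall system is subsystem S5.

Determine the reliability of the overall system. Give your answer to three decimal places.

R(A) = exp(−0.000060 × 2500) = 0.86071
R(B) = exp(−0.000038 × 2500) = 0.90937
R(C) = exp(−0.0000048 × 2500) = 0.98807
R(D) = exp(−0.000036 × 2500) = 0.91393
R(E) = exp(−0.000033 × 2500) = 0.92081
R(F) = exp(−0.000059 × 2500) = 0.86286
Series (A and B): 0.86071 × 0.90937 = 0.78270
Series (C and D): 0.98807 × 0.91393 = 0.90303
Parallel ([0.78270] and [0.90303]): 1 − (1 − 0.78270)(1 − 0.90303) = 0.97893
Series ([0.97893] and E): 0.97893 × 0.92081 = 0.90141
Parallel ([0.90141] and F): 1 − (1 − 0.90141)(1 − 0.86286) = 0.986

0.986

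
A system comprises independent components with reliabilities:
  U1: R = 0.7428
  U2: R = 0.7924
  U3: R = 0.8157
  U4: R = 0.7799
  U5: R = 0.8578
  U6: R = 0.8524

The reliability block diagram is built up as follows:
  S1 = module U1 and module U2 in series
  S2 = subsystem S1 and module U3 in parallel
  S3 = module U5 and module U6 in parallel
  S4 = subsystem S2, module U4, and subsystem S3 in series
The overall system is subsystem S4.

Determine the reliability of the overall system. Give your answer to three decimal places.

0.706

Series (U1 and U2): 0.74280 × 0.79240 = 0.58859
Parallel ([0.58859] and U3): 1 − (1 − 0.58859)(1 − 0.81570) = 0.92418
Parallel (U5 and U6): 1 − (1 − 0.85780)(1 − 0.85240) = 0.97901
Series ([0.92418], U4, and [0.97901]): 0.92418 × 0.77990 × 0.97901 = 0.706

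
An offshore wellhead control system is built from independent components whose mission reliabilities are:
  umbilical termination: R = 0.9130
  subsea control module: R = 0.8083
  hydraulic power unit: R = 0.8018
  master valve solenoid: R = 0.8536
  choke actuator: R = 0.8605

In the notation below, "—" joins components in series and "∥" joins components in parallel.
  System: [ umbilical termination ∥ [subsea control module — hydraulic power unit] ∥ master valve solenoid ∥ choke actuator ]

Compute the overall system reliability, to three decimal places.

Series (subsea control module and hydraulic power unit): 0.80830 × 0.80180 = 0.64809
Parallel (umbilical termination, [0.64809], master valve solenoid, and choke actuator): 1 − (1 − 0.91300)(1 − 0.64809)(1 − 0.85360)(1 − 0.86050) = 0.999

0.999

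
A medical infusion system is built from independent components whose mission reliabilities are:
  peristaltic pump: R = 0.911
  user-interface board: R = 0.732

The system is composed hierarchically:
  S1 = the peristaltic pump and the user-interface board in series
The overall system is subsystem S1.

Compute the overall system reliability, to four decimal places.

0.6669

Series (peristaltic pump and user-interface board): 0.911000 × 0.732000 = 0.6669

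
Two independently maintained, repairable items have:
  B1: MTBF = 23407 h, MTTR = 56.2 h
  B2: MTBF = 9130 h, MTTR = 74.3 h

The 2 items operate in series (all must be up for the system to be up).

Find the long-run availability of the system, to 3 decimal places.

0.990

A(B1) = MTBF/(MTBF+MTTR) = 23407/(23407+56.2) = 0.997605
A(B2) = MTBF/(MTBF+MTTR) = 9130/(9130+74.3) = 0.991928
Series availability: 0.997605 × 0.991928 = 0.990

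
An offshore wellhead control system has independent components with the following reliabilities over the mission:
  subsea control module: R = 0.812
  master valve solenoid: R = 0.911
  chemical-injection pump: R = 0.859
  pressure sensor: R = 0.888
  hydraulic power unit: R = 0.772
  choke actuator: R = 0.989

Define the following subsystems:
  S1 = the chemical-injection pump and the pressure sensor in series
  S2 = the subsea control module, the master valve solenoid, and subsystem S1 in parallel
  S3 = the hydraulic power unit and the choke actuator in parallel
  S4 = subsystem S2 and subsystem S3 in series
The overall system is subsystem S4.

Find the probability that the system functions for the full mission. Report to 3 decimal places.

0.994

Series (chemical-injection pump and pressure sensor): 0.85900 × 0.88800 = 0.76279
Parallel (subsea control module, master valve solenoid, and [0.76279]): 1 − (1 − 0.81200)(1 − 0.91100)(1 − 0.76279) = 0.99603
Parallel (hydraulic power unit and choke actuator): 1 − (1 − 0.77200)(1 − 0.98900) = 0.99749
Series ([0.99603] and [0.99749]): 0.99603 × 0.99749 = 0.994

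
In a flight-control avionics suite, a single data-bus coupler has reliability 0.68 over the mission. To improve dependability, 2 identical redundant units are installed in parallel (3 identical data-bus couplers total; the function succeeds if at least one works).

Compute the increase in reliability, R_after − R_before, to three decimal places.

0.287

R_before = 0.68
R_after = 1 − (1 − 0.68)^3 = 0.967
ΔR = 0.967 − 0.68 = 0.287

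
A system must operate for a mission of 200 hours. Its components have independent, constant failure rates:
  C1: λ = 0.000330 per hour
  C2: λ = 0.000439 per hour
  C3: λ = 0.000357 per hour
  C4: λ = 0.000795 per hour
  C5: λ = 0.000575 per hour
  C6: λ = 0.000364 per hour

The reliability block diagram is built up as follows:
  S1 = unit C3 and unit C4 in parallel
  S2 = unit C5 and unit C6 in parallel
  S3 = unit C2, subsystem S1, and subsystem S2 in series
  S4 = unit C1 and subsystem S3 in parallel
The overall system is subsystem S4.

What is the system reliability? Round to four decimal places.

0.9936

R(C1) = exp(−0.000330 × 200) = 0.936131
R(C2) = exp(−0.000439 × 200) = 0.915944
R(C3) = exp(−0.000357 × 200) = 0.931089
R(C4) = exp(−0.000795 × 200) = 0.852996
R(C5) = exp(−0.000575 × 200) = 0.891366
R(C6) = exp(−0.000364 × 200) = 0.929787
Parallel (C3 and C4): 1 − (1 − 0.931089)(1 − 0.852996) = 0.989870
Parallel (C5 and C6): 1 − (1 − 0.891366)(1 − 0.929787) = 0.992372
Series (C2, [0.989870], and [0.992372]): 0.915944 × 0.989870 × 0.992372 = 0.899749
Parallel (C1 and [0.899749]): 1 − (1 − 0.936131)(1 − 0.899749) = 0.9936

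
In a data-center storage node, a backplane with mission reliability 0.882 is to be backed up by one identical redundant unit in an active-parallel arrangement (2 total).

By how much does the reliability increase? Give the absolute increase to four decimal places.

0.1041

R_before = 0.882
R_after = 1 − (1 − 0.882)^2 = 0.9861
ΔR = 0.9861 − 0.882 = 0.1041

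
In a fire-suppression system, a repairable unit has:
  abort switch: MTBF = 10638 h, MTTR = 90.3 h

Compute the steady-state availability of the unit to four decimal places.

0.9916

A(abort switch) = MTBF/(MTBF+MTTR) = 10638/(10638+90.3) = 0.9916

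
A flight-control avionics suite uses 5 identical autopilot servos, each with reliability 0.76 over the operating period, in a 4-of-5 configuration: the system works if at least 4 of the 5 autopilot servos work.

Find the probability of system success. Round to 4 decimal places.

0.6539

R = Σ_{i=4}^{5} C(5,i) p^i (1−p)^{5−i} with p = 0.76
C(5,4)·0.76^4·0.24^1 = 0.400346
C(5,5)·0.76^5·0.24^0 = 0.253553
Sum = 0.6539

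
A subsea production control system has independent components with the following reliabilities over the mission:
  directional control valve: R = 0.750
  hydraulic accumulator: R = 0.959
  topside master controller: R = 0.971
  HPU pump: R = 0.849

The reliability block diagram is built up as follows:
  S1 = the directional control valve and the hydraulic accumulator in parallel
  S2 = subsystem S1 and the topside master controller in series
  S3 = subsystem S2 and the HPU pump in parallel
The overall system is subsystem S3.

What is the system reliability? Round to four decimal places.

0.9941

Parallel (directional control valve and hydraulic accumulator): 1 − (1 − 0.750000)(1 − 0.959000) = 0.989750
Series ([0.989750] and topside master controller): 0.989750 × 0.971000 = 0.961047
Parallel ([0.961047] and HPU pump): 1 − (1 − 0.961047)(1 − 0.849000) = 0.9941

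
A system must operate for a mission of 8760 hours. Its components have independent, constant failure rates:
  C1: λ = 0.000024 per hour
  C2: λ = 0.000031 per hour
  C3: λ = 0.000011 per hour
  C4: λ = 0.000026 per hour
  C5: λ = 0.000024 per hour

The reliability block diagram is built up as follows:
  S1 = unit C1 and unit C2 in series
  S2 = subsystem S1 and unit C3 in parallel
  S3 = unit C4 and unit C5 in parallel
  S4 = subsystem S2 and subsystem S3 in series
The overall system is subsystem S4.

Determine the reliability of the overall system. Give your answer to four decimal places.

0.9276

R(C1) = exp(−0.000024 × 8760) = 0.810390
R(C2) = exp(−0.000031 × 8760) = 0.762190
R(C3) = exp(−0.000011 × 8760) = 0.908137
R(C4) = exp(−0.000026 × 8760) = 0.796315
R(C5) = exp(−0.000024 × 8760) = 0.810390
Series (C1 and C2): 0.810390 × 0.762190 = 0.617671
Parallel ([0.617671] and C3): 1 − (1 − 0.617671)(1 − 0.908137) = 0.964878
Parallel (C4 and C5): 1 − (1 − 0.796315)(1 − 0.810390) = 0.961379
Series ([0.964878] and [0.961379]): 0.964878 × 0.961379 = 0.9276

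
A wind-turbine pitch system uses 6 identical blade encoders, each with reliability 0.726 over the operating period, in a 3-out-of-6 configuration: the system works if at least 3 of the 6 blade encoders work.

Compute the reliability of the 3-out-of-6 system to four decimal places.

0.9483

R = Σ_{i=3}^{6} C(6,i) p^i (1−p)^{6−i} with p = 0.726
C(6,3)·0.726^3·0.274^3 = 0.157431
C(6,4)·0.726^4·0.274^2 = 0.312852
C(6,5)·0.726^5·0.274^1 = 0.331577
C(6,6)·0.726^6·0.274^0 = 0.146427
Sum = 0.9483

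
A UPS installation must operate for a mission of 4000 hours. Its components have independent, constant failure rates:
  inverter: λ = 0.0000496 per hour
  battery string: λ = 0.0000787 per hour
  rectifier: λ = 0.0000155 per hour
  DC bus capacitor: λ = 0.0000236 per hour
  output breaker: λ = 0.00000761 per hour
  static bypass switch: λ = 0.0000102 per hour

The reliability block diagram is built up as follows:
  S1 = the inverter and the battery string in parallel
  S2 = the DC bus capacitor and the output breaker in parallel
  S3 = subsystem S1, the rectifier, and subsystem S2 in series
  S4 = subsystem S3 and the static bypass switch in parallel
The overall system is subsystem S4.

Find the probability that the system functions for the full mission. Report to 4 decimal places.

R(inverter) = exp(−0.0000496 × 4000) = 0.820042
R(battery string) = exp(−0.0000787 × 4000) = 0.729935
R(rectifier) = exp(−0.0000155 × 4000) = 0.939883
R(DC bus capacitor) = exp(−0.0000236 × 4000) = 0.909919
R(output breaker) = exp(−0.00000761 × 4000) = 0.970019
R(static bypass switch) = exp(−0.0000102 × 4000) = 0.960021
Parallel (inverter and battery string): 1 − (1 − 0.820042)(1 − 0.729935) = 0.951400
Parallel (DC bus capacitor and output breaker): 1 − (1 − 0.909919)(1 − 0.970019) = 0.997299
Series ([0.951400], rectifier, and [0.997299]): 0.951400 × 0.939883 × 0.997299 = 0.891789
Parallel ([0.891789] and static bypass switch): 1 − (1 − 0.891789)(1 − 0.960021) = 0.9957

0.9957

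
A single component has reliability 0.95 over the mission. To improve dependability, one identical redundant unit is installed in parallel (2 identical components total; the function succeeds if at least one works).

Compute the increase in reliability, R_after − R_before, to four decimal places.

R_before = 0.95
R_after = 1 − (1 − 0.95)^2 = 0.9975
ΔR = 0.9975 − 0.95 = 0.0475

0.0475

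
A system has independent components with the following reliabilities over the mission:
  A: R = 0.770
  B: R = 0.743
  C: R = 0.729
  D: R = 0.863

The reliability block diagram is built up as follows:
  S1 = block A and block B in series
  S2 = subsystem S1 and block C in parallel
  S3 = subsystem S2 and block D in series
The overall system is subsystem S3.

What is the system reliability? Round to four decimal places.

Series (A and B): 0.770000 × 0.743000 = 0.572110
Parallel ([0.572110] and C): 1 − (1 − 0.572110)(1 − 0.729000) = 0.884042
Series ([0.884042] and D): 0.884042 × 0.863000 = 0.7629

0.7629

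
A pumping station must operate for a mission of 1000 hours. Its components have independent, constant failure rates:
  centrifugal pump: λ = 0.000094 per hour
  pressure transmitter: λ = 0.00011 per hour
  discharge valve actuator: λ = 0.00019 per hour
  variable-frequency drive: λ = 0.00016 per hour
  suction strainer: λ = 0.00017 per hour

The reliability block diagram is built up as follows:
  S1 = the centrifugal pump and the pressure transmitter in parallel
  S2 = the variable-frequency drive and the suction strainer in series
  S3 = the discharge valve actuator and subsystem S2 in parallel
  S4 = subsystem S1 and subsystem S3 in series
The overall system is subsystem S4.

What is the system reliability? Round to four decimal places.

R(centrifugal pump) = exp(−0.000094 × 1000) = 0.910283
R(pressure transmitter) = exp(−0.00011 × 1000) = 0.895834
R(discharge valve actuator) = exp(−0.00019 × 1000) = 0.826959
R(variable-frequency drive) = exp(−0.00016 × 1000) = 0.852144
R(suction strainer) = exp(−0.00017 × 1000) = 0.843665
Parallel (centrifugal pump and pressure transmitter): 1 − (1 − 0.910283)(1 − 0.895834) = 0.990655
Series (variable-frequency drive and suction strainer): 0.852144 × 0.843665 = 0.718924
Parallel (discharge valve actuator and [0.718924]): 1 − (1 − 0.826959)(1 − 0.718924) = 0.951362
Series ([0.990655] and [0.951362]): 0.990655 × 0.951362 = 0.9425

0.9425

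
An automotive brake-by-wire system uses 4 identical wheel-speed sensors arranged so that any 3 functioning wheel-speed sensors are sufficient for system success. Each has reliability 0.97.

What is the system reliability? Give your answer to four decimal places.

R = Σ_{i=3}^{4} C(4,i) p^i (1−p)^{4−i} with p = 0.97
C(4,3)·0.97^3·0.03^1 = 0.109521
C(4,4)·0.97^4·0.03^0 = 0.885293
Sum = 0.9948

0.9948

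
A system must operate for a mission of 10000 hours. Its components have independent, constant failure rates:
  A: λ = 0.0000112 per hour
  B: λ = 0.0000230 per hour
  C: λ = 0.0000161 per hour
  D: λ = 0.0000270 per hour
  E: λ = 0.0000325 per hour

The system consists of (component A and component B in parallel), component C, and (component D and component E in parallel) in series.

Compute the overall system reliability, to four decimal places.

0.7781

R(A) = exp(−0.0000112 × 10000) = 0.894044
R(B) = exp(−0.0000230 × 10000) = 0.794534
R(C) = exp(−0.0000161 × 10000) = 0.851292
R(D) = exp(−0.0000270 × 10000) = 0.763379
R(E) = exp(−0.0000325 × 10000) = 0.722527
Parallel (A and B): 1 − (1 − 0.894044)(1 − 0.794534) = 0.978230
Parallel (D and E): 1 − (1 − 0.763379)(1 − 0.722527) = 0.934344
Series ([0.978230], C, and [0.934344]): 0.978230 × 0.851292 × 0.934344 = 0.7781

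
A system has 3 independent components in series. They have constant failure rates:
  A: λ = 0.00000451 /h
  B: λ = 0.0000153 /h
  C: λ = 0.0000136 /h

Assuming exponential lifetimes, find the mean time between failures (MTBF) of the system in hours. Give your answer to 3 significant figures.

Series of exponential components: λ_sys = Σ λ_i
λ_sys = 0.00000451 + 0.0000153 + 0.0000136 = 3.3410e-05 /h
MTBF = 1 / λ_sys = 29900 h

29900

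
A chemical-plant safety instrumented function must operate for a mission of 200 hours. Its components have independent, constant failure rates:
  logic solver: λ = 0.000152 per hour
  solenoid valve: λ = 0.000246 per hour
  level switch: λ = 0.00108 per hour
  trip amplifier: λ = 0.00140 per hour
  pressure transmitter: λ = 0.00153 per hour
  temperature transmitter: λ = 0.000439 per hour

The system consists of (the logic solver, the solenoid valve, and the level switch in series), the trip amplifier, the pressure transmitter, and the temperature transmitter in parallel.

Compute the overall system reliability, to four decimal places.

0.9986

R(logic solver) = exp(−0.000152 × 200) = 0.970057
R(solenoid valve) = exp(−0.000246 × 200) = 0.951991
R(level switch) = exp(−0.00108 × 200) = 0.805735
R(trip amplifier) = exp(−0.00140 × 200) = 0.755784
R(pressure transmitter) = exp(−0.00153 × 200) = 0.736387
R(temperature transmitter) = exp(−0.000439 × 200) = 0.915944
Series (logic solver, solenoid valve, and level switch): 0.970057 × 0.951991 × 0.805735 = 0.744085
Parallel ([0.744085], trip amplifier, pressure transmitter, and temperature transmitter): 1 − (1 − 0.744085)(1 − 0.755784)(1 − 0.736387)(1 − 0.915944) = 0.9986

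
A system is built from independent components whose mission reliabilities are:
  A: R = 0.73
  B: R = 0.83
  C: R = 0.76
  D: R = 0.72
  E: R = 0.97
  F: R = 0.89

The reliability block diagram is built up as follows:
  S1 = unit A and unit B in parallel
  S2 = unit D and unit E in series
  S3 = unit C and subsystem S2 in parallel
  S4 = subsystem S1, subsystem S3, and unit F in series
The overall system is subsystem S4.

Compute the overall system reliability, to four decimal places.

Parallel (A and B): 1 − (1 − 0.730000)(1 − 0.830000) = 0.954100
Series (D and E): 0.720000 × 0.970000 = 0.698400
Parallel (C and [0.698400]): 1 − (1 − 0.760000)(1 − 0.698400) = 0.927616
Series ([0.954100], [0.927616], and F): 0.954100 × 0.927616 × 0.890000 = 0.7877

0.7877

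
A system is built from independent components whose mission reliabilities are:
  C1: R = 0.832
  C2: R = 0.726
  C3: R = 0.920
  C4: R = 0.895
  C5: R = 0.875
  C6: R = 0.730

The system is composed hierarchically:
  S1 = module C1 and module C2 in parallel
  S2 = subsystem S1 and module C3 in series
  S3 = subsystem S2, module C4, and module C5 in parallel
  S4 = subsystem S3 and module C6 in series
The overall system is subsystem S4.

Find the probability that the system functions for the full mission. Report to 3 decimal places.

0.729

Parallel (C1 and C2): 1 − (1 − 0.83200)(1 − 0.72600) = 0.95397
Series ([0.95397] and C3): 0.95397 × 0.92000 = 0.87765
Parallel ([0.87765], C4, and C5): 1 − (1 − 0.87765)(1 − 0.89500)(1 − 0.87500) = 0.99839
Series ([0.99839] and C6): 0.99839 × 0.73000 = 0.729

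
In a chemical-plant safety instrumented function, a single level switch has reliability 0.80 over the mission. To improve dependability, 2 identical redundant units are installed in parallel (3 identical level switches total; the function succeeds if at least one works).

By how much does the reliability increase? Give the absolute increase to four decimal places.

0.1920

R_before = 0.80
R_after = 1 − (1 − 0.80)^3 = 0.9920
ΔR = 0.9920 − 0.80 = 0.1920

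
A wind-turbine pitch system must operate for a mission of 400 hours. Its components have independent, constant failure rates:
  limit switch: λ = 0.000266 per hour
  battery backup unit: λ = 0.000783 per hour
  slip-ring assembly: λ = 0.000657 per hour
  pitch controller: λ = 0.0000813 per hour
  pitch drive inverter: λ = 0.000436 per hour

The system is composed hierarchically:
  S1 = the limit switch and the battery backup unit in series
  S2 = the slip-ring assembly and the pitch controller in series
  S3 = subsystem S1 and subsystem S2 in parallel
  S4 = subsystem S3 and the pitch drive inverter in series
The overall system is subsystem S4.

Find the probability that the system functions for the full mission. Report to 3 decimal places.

0.766

R(limit switch) = exp(−0.000266 × 400) = 0.89906
R(battery backup unit) = exp(−0.000783 × 400) = 0.73110
R(slip-ring assembly) = exp(−0.000657 × 400) = 0.76890
R(pitch controller) = exp(−0.0000813 × 400) = 0.96800
R(pitch drive inverter) = exp(−0.000436 × 400) = 0.83996
Series (limit switch and battery backup unit): 0.89906 × 0.73110 = 0.65730
Series (slip-ring assembly and pitch controller): 0.76890 × 0.96800 = 0.74430
Parallel ([0.65730] and [0.74430]): 1 − (1 − 0.65730)(1 − 0.74430) = 0.91237
Series ([0.91237] and pitch drive inverter): 0.91237 × 0.83996 = 0.766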